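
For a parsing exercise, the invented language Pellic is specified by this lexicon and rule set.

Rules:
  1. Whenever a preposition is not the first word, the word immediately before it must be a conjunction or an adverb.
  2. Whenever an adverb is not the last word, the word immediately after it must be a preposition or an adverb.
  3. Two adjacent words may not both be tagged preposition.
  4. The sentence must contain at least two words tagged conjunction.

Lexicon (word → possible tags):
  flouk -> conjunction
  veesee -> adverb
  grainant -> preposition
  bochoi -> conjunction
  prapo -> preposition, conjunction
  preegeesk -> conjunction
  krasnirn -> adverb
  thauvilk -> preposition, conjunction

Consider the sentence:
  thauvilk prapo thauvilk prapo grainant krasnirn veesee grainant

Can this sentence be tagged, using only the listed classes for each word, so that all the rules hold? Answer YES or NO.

YES

Candidates per position — 1:thauvilk {preposition,conjunction}; 2:prapo {preposition,conjunction}; 3:thauvilk {preposition,conjunction}; 4:prapo {preposition,conjunction}; 5:grainant {preposition}; 6:krasnirn {adverb}; 7:veesee {adverb}; 8:grainant {preposition}.
One satisfying assignment: conjunction preposition conjunction conjunction preposition adverb adverb preposition.
Verifying each rule — rule 1 satisfied; rule 2 satisfied; rule 3 satisfied; rule 4 satisfied.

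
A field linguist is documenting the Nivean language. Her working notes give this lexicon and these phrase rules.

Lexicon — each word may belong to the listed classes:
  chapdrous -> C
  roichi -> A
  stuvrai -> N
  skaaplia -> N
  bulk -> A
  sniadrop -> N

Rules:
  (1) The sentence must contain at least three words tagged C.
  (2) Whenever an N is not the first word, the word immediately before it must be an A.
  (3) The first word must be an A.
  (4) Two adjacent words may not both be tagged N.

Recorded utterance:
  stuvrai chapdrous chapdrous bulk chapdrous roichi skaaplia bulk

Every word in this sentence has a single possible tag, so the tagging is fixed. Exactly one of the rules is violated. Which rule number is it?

Fixed tagging: N C C A C A N A.
Checking each rule: R1 pass, R2 pass, R3 fail, R4 pass.
Only rule 3 fails.

3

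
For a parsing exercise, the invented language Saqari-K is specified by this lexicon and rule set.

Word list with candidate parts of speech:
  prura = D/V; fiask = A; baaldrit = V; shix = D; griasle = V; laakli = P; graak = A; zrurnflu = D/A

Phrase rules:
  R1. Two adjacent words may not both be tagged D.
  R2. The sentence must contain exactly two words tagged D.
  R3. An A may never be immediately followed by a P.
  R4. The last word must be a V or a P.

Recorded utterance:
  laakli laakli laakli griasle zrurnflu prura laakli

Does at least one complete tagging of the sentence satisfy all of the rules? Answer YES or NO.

NO

Candidates per position — 1:laakli {P}; 2:laakli {P}; 3:laakli {P}; 4:griasle {V}; 5:zrurnflu {D,A}; 6:prura {D,V}; 7:laakli {P}.
Every candidate sequence violates at least one rule; no consistent tagging exists.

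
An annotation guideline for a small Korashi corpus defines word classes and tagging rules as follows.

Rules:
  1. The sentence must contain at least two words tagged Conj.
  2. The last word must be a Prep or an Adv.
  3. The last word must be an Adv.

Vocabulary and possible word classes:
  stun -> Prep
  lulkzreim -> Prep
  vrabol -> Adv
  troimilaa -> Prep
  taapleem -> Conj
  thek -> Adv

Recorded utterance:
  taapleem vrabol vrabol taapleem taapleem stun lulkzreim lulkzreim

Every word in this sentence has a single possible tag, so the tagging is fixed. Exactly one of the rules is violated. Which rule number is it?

Fixed tagging: Conj Adv Adv Conj Conj Prep Prep Prep.
Checking each rule: R1 holds, R2 holds, R3 violated.
Only rule 3 fails.

3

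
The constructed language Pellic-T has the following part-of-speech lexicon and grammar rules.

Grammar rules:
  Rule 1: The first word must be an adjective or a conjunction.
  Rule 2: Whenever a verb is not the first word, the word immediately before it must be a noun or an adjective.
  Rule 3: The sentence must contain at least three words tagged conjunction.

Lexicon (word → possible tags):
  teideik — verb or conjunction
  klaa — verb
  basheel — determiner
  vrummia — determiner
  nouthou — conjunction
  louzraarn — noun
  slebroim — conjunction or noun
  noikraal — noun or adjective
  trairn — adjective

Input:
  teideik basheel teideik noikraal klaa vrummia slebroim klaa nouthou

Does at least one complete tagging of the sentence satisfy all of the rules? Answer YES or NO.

YES

Candidates per position — 1:teideik {verb,conjunction}; 2:basheel {determiner}; 3:teideik {verb,conjunction}; 4:noikraal {noun,adjective}; 5:klaa {verb}; 6:vrummia {determiner}; 7:slebroim {conjunction,noun}; 8:klaa {verb}; 9:nouthou {conjunction}.
One satisfying assignment: conjunction determiner conjunction adjective verb determiner noun verb conjunction.
Checking: rule 1 ✓; rule 2 ✓; rule 3 ✓.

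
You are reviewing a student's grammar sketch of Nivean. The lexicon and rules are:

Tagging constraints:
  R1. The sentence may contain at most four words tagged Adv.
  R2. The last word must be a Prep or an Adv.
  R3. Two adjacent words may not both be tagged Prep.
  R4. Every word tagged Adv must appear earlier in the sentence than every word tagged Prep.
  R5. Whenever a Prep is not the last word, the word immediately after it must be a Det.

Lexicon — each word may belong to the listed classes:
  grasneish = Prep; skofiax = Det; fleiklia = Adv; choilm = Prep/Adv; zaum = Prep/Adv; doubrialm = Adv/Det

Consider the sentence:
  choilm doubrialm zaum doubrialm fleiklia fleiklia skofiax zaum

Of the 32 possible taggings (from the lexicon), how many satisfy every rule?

1

Candidates per position — 1:choilm {Prep,Adv}; 2:doubrialm {Adv,Det}; 3:zaum {Prep,Adv}; 4:doubrialm {Adv,Det}; 5:fleiklia {Adv}; 6:fleiklia {Adv}; 7:skofiax {Det}; 8:zaum {Prep,Adv}.
There are 32 candidate sequences in total.
The sequences that satisfy every rule: Adv Det Adv Det Adv Adv Det Prep.
Count = 1.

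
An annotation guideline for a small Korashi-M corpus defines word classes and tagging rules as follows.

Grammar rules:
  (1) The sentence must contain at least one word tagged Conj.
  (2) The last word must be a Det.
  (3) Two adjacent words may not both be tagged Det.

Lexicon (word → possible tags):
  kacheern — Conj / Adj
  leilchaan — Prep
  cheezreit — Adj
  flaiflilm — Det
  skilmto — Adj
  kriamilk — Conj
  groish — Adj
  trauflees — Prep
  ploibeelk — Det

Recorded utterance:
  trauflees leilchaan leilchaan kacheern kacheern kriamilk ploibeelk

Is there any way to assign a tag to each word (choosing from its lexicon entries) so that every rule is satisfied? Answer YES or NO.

YES

Candidates per position — 1:trauflees {Prep}; 2:leilchaan {Prep}; 3:leilchaan {Prep}; 4:kacheern {Conj,Adj}; 5:kacheern {Conj,Adj}; 6:kriamilk {Conj}; 7:ploibeelk {Det}.
One satisfying assignment: Prep Prep Prep Conj Adj Conj Det.
Verifying each rule — rule 1 ✓; rule 2 ✓; rule 3 ✓.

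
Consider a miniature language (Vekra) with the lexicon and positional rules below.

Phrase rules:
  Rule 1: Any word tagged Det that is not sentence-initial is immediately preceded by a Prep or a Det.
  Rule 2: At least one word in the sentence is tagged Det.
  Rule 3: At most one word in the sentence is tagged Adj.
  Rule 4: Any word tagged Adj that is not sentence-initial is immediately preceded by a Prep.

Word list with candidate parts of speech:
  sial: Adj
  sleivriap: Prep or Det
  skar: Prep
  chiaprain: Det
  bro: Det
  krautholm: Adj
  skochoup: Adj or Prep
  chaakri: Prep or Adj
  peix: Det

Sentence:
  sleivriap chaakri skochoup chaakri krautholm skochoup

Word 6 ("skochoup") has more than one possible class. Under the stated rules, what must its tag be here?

Candidates per position — 1:sleivriap {Prep,Det}; 2:chaakri {Prep,Adj}; 3:skochoup {Adj,Prep}; 4:chaakri {Prep,Adj}; 5:krautholm {Adj}; 6:skochoup {Adj,Prep}.
Position 1: tagging it Prep would leave rule 2 unsatisfiable, so it must be Det.
Position 2: tagging it Adj would leave rule 3 unsatisfiable, so it must be Prep.
Position 3: tagging it Adj would leave rule 3 unsatisfiable, so it must be Prep.
Position 4: tagging it Adj would leave rule 3 unsatisfiable, so it must be Prep.
Position 6: tagging it Adj would leave rule 3 unsatisfiable, so it must be Prep.
The unique satisfying tagging is: Det Prep Prep Prep Adj Prep.
Checking: rule 1 holds; rule 2 holds; rule 3 holds; rule 4 holds.

Prep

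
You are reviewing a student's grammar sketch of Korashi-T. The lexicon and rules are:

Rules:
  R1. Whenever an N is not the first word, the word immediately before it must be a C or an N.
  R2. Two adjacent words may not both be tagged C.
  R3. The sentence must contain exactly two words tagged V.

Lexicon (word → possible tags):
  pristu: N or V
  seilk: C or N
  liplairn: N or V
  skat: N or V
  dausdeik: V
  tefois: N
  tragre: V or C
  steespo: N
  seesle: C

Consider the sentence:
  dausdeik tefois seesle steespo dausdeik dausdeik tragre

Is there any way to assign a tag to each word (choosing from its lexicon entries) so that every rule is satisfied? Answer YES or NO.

NO

Candidates per position — 1:dausdeik {V}; 2:tefois {N}; 3:seesle {C}; 4:steespo {N}; 5:dausdeik {V}; 6:dausdeik {V}; 7:tragre {V,C}.
Rule 1 cannot be satisfied by any choice of tags from the lexicon.
So there is no consistent tagging.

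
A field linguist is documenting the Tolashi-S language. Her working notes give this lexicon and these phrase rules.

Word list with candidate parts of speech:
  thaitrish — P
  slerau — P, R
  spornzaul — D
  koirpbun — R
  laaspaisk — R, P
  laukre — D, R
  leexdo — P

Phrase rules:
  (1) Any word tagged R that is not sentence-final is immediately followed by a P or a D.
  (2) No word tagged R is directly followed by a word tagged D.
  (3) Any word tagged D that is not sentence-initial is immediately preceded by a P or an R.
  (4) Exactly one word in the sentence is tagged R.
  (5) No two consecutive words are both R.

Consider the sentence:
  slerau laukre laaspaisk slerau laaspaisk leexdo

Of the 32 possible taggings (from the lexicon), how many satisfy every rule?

Candidates per position — 1:slerau {P,R}; 2:laukre {D,R}; 3:laaspaisk {R,P}; 4:slerau {P,R}; 5:laaspaisk {R,P}; 6:leexdo {P}.
There are 32 candidate sequences in total.
The sequences that satisfy every rule: P D R P P P; P D P P R P; P D P R P P; P R P P P P.
Count = 4.

4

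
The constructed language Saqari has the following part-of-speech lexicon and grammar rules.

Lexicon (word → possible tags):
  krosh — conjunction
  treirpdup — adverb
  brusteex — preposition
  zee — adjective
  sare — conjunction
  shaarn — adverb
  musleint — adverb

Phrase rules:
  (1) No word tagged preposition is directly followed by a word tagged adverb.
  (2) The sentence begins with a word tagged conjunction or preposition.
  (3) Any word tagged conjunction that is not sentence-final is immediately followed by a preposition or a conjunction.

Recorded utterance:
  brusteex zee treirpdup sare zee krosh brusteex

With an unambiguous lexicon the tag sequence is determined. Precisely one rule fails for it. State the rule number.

3

Fixed tagging: preposition adjective adverb conjunction adjective conjunction preposition.
Rule check: R1 ok, R2 ok, R3 fails.
Only rule 3 fails.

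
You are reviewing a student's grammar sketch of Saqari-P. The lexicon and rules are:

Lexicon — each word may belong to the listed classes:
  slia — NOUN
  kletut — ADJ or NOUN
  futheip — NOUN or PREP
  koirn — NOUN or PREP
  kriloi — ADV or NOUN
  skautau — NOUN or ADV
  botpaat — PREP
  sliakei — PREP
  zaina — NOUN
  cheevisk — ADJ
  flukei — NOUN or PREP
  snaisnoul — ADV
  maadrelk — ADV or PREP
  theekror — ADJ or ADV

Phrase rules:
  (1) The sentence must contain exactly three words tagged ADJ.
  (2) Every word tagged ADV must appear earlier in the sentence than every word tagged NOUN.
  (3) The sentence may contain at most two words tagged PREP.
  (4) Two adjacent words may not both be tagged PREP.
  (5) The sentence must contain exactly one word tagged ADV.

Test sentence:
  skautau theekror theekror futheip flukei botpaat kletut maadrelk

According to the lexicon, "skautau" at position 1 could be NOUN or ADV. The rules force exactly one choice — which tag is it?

Candidates per position — 1:skautau {NOUN,ADV}; 2:theekror {ADJ,ADV}; 3:theekror {ADJ,ADV}; 4:futheip {NOUN,PREP}; 5:flukei {NOUN,PREP}; 6:botpaat {PREP}; 7:kletut {ADJ,NOUN}; 8:maadrelk {ADV,PREP}.
Word 2 cannot be ADV — rule 1 would then fail for every completion. It is ADJ.
Word 3 cannot be ADV — rule 1 would then fail for every completion. It is ADJ.
Word 5 cannot be PREP — rule 4 would then fail for every completion. It is NOUN.
Word 7 cannot be NOUN — rule 1 would then fail for every completion. It is ADJ.
Word 8 cannot be ADV — rule 2 would then fail for every completion. It is PREP.
Word 1 cannot be NOUN — rule 5 would then fail for every completion. It is ADV.
Word 4 cannot be PREP — rule 3 would then fail for every completion. It is NOUN.
The only consistent sequence is: ADV ADJ ADJ NOUN NOUN PREP ADJ PREP.
Check: rule 1 satisfied; rule 2 satisfied; rule 3 satisfied; rule 4 satisfied; rule 5 satisfied.

ADV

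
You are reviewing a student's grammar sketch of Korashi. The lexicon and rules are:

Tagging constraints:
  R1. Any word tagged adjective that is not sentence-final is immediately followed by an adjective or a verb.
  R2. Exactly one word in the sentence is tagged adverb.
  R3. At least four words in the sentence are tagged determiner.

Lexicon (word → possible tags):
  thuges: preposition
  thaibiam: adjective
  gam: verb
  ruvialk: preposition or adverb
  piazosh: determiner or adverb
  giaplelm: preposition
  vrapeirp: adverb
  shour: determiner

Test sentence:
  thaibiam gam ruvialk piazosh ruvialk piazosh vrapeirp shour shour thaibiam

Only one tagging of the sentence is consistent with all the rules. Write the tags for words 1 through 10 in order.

Candidates per position — 1:thaibiam {adjective}; 2:gam {verb}; 3:ruvialk {preposition,adverb}; 4:piazosh {determiner,adverb}; 5:ruvialk {preposition,adverb}; 6:piazosh {determiner,adverb}; 7:vrapeirp {adverb}; 8:shour {determiner}; 9:shour {determiner}; 10:thaibiam {adjective}.
Word 3 cannot be adverb — rule 2 would then fail for every completion. It is preposition.
Word 4 cannot be adverb — rule 2 would then fail for every completion. It is determiner.
Word 5 cannot be adverb — rule 2 would then fail for every completion. It is preposition.
Word 6 cannot be adverb — rule 2 would then fail for every completion. It is determiner.
The unique satisfying tagging is: adjective verb preposition determiner preposition determiner adverb determiner determiner adjective.
Rule-by-rule: rule 1 holds; rule 2 holds; rule 3 holds.

adjective verb preposition determiner preposition determiner adverb determiner determiner adjective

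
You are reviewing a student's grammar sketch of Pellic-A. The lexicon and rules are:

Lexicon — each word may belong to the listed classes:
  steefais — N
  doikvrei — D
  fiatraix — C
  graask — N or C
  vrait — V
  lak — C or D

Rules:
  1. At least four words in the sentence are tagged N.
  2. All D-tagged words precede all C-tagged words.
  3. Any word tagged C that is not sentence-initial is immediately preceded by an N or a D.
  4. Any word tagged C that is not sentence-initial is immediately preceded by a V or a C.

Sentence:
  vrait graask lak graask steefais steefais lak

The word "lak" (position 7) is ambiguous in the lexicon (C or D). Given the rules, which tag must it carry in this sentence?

Candidates per position — 1:vrait {V}; 2:graask {N,C}; 3:lak {C,D}; 4:graask {N,C}; 5:steefais {N}; 6:steefais {N}; 7:lak {C,D}.
Word 2 cannot be C — rule 1 would then fail for every completion. It is N.
Word 3 cannot be C — rule 4 would then fail for every completion. It is D.
Word 4 cannot be C — rule 1 would then fail for every completion. It is N.
Word 7 cannot be C — rule 4 would then fail for every completion. It is D.
The unique satisfying tagging is: V N D N N N D.
Check: rule 1 holds; rule 2 holds; rule 3 holds; rule 4 holds.

D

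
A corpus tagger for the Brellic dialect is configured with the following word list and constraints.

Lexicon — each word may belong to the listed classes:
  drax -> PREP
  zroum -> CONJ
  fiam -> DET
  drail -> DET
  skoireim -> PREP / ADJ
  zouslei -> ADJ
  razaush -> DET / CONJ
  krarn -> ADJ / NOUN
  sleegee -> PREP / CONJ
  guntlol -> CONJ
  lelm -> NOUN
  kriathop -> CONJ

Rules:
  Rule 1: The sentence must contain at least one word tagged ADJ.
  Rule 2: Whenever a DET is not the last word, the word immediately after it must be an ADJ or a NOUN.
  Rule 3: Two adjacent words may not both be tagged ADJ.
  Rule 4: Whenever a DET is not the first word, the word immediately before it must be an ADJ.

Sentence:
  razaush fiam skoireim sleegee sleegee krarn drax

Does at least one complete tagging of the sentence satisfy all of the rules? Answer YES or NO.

Candidates per position — 1:razaush {DET,CONJ}; 2:fiam {DET}; 3:skoireim {PREP,ADJ}; 4:sleegee {PREP,CONJ}; 5:sleegee {PREP,CONJ}; 6:krarn {ADJ,NOUN}; 7:drax {PREP}.
Rule 4 cannot be satisfied by any choice of tags from the lexicon.
So there is no consistent tagging.

NO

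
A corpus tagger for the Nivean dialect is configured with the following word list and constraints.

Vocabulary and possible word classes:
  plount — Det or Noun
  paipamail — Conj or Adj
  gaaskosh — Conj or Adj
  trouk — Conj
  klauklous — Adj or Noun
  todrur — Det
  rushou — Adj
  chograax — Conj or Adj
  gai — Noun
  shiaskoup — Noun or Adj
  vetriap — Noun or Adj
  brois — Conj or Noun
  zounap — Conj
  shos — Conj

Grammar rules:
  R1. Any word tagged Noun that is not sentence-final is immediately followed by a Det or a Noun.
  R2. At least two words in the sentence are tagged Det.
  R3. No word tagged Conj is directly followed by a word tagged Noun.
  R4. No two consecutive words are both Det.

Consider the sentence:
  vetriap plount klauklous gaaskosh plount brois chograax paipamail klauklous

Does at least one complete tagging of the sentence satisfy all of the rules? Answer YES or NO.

YES

Candidates per position — 1:vetriap {Noun,Adj}; 2:plount {Det,Noun}; 3:klauklous {Adj,Noun}; 4:gaaskosh {Conj,Adj}; 5:plount {Det,Noun}; 6:brois {Conj,Noun}; 7:chograax {Conj,Adj}; 8:paipamail {Conj,Adj}; 9:klauklous {Adj,Noun}.
One satisfying assignment: Adj Det Adj Adj Det Conj Adj Conj Adj.
Verifying each rule — rule 1 ok; rule 2 ok; rule 3 ok; rule 4 ok.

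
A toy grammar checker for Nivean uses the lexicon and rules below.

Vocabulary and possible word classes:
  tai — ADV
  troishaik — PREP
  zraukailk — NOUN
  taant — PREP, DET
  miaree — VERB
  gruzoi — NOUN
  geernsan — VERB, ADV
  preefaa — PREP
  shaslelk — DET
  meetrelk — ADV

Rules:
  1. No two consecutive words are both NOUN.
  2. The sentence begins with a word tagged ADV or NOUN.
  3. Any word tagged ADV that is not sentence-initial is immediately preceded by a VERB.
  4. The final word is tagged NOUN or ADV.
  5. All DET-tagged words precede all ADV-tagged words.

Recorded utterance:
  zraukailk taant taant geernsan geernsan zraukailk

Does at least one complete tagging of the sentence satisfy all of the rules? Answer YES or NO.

YES

Candidates per position — 1:zraukailk {NOUN}; 2:taant {PREP,DET}; 3:taant {PREP,DET}; 4:geernsan {VERB,ADV}; 5:geernsan {VERB,ADV}; 6:zraukailk {NOUN}.
One satisfying assignment: NOUN DET PREP VERB ADV NOUN.
Check: rule 1 holds; rule 2 holds; rule 3 holds; rule 4 holds; rule 5 holds.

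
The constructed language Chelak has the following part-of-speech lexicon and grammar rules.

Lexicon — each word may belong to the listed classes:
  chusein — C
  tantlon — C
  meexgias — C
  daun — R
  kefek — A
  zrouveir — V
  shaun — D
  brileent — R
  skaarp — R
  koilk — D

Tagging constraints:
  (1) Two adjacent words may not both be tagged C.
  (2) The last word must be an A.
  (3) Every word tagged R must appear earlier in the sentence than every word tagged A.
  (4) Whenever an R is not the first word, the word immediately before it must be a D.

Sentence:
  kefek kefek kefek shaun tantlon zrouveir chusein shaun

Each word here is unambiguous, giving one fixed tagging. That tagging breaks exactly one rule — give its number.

Fixed tagging: A A A D C V C D.
Checking each rule: R1 pass, R2 fail, R3 pass, R4 pass.
Only rule 2 fails.

2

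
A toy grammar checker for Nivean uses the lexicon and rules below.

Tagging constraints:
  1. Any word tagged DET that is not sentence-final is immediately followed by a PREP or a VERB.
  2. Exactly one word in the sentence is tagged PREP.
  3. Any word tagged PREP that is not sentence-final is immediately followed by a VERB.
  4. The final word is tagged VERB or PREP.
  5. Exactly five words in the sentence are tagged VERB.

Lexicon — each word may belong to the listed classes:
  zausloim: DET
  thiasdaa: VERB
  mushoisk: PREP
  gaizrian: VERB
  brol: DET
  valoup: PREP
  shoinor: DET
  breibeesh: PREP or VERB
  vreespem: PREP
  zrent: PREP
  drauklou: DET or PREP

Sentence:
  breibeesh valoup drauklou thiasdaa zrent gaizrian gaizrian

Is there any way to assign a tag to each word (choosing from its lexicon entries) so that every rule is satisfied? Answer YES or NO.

Candidates per position — 1:breibeesh {PREP,VERB}; 2:valoup {PREP}; 3:drauklou {DET,PREP}; 4:thiasdaa {VERB}; 5:zrent {PREP}; 6:gaizrian {VERB}; 7:gaizrian {VERB}.
Rule 2 cannot be satisfied by any choice of tags from the lexicon.
So there is no consistent tagging.

NO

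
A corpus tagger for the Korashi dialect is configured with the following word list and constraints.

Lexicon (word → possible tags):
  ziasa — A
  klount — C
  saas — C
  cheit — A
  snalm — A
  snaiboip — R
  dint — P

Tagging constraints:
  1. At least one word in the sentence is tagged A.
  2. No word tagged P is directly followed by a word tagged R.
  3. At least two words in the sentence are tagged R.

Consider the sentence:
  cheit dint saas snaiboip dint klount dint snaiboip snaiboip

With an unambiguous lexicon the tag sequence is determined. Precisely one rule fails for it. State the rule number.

Fixed tagging: A P C R P C P R R.
Checking each rule: R1 ✓, R2 ✗, R3 ✓.
Only rule 2 fails.

2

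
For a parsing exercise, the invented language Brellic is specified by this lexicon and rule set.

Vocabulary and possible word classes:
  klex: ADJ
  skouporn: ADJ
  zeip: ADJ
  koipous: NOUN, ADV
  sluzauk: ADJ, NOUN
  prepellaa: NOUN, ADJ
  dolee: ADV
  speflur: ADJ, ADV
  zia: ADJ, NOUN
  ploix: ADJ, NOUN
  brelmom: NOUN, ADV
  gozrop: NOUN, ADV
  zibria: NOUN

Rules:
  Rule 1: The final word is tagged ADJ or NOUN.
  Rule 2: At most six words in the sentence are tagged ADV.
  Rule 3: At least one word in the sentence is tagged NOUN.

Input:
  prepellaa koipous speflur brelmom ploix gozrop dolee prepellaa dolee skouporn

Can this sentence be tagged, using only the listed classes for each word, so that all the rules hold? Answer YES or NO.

Candidates per position — 1:prepellaa {NOUN,ADJ}; 2:koipous {NOUN,ADV}; 3:speflur {ADJ,ADV}; 4:brelmom {NOUN,ADV}; 5:ploix {ADJ,NOUN}; 6:gozrop {NOUN,ADV}; 7:dolee {ADV}; 8:prepellaa {NOUN,ADJ}; 9:dolee {ADV}; 10:skouporn {ADJ}.
One satisfying assignment: NOUN ADV ADJ ADV ADJ ADV ADV ADJ ADV ADJ.
Rule-by-rule: rule 1 satisfied; rule 2 satisfied; rule 3 satisfied.

YES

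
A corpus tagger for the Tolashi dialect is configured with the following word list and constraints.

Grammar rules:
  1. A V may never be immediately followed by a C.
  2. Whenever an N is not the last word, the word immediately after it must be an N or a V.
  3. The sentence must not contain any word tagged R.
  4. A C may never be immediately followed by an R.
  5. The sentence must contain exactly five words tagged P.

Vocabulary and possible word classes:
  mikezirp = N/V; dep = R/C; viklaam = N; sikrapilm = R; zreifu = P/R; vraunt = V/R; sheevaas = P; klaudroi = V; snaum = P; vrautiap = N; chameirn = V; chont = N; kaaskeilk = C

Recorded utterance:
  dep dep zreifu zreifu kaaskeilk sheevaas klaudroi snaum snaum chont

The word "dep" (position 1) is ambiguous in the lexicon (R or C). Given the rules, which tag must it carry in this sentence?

Candidates per position — 1:dep {R,C}; 2:dep {R,C}; 3:zreifu {P,R}; 4:zreifu {P,R}; 5:kaaskeilk {C}; 6:sheevaas {P}; 7:klaudroi {V}; 8:snaum {P}; 9:snaum {P}; 10:chont {N}.
Word 1 cannot be R — rule 3 would then fail for every completion. It is C.
Word 2 cannot be R — rule 3 would then fail for every completion. It is C.
Word 3 cannot be R — rule 3 would then fail for every completion. It is P.
Word 4 cannot be R — rule 3 would then fail for every completion. It is P.
So the tagging must be: C C P P C P V P P N.
Checking: rule 1 ✓; rule 2 ✓; rule 3 ✓; rule 4 ✓; rule 5 ✓.

C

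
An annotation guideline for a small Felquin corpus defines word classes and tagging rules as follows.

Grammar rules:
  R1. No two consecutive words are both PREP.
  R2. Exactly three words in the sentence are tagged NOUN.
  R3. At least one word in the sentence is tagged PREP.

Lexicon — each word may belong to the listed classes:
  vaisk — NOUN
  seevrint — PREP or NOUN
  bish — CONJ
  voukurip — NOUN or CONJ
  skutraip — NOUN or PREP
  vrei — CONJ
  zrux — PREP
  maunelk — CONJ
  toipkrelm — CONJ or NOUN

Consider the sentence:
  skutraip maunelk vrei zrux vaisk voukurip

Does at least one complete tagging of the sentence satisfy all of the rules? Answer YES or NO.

Candidates per position — 1:skutraip {NOUN,PREP}; 2:maunelk {CONJ}; 3:vrei {CONJ}; 4:zrux {PREP}; 5:vaisk {NOUN}; 6:voukurip {NOUN,CONJ}.
One satisfying assignment: NOUN CONJ CONJ PREP NOUN NOUN.
Check: rule 1 satisfied; rule 2 satisfied; rule 3 satisfied.

YES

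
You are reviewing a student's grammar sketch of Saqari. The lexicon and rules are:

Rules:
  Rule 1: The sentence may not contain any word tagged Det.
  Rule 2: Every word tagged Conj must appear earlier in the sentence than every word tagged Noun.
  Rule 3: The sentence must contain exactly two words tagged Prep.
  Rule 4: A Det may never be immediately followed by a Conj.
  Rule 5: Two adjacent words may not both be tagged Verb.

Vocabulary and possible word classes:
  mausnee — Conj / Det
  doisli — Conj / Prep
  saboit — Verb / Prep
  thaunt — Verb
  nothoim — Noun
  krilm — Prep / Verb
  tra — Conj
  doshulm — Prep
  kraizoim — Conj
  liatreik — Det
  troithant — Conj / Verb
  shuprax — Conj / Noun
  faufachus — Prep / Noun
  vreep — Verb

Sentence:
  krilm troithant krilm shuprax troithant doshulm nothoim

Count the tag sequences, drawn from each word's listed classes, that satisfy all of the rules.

6

Candidates per position — 1:krilm {Prep,Verb}; 2:troithant {Conj,Verb}; 3:krilm {Prep,Verb}; 4:shuprax {Conj,Noun}; 5:troithant {Conj,Verb}; 6:doshulm {Prep}; 7:nothoim {Noun}.
There are 32 candidate sequences in total.
Checking each against the rules leaves 6 sequences.
Count = 6.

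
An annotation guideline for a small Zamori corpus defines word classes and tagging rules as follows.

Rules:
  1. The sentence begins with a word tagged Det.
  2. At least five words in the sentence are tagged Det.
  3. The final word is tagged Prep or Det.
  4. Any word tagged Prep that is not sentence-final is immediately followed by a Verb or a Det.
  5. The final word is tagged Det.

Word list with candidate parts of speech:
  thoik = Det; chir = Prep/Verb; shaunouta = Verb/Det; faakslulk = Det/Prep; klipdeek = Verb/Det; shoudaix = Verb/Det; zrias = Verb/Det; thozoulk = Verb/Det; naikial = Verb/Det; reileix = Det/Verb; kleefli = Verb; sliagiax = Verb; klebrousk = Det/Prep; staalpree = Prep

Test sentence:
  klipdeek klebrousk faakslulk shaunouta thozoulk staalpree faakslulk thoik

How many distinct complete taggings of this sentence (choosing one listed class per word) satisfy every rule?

Candidates per position — 1:klipdeek {Verb,Det}; 2:klebrousk {Det,Prep}; 3:faakslulk {Det,Prep}; 4:shaunouta {Verb,Det}; 5:thozoulk {Verb,Det}; 6:staalpree {Prep}; 7:faakslulk {Det,Prep}; 8:thoik {Det}.
There are 64 candidate sequences in total.
Checking each against the rules leaves 10 sequences.
Count = 10.

10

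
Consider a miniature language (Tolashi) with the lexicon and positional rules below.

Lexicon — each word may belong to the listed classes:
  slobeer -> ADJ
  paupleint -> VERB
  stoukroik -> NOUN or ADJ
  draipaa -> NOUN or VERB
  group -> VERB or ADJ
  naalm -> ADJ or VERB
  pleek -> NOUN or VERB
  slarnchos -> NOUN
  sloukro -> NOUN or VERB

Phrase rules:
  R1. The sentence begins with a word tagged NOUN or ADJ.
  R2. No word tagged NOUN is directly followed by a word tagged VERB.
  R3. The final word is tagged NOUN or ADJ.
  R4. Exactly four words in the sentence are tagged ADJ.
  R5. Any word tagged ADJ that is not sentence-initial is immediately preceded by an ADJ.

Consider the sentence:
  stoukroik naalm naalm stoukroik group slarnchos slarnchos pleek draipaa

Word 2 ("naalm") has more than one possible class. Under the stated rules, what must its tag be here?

ADJ

Candidates per position — 1:stoukroik {NOUN,ADJ}; 2:naalm {ADJ,VERB}; 3:naalm {ADJ,VERB}; 4:stoukroik {NOUN,ADJ}; 5:group {VERB,ADJ}; 6:slarnchos {NOUN}; 7:slarnchos {NOUN}; 8:pleek {NOUN,VERB}; 9:draipaa {NOUN,VERB}.
If word 8 were VERB, no tagging could satisfy rule 2; so word 8 is NOUN.
If word 9 were VERB, no tagging could satisfy rule 2; so word 9 is NOUN.
Position 2: the remaining choice is settled jointly with positions 1, 3, 4, 5 — only ADJ at position 2 is part of a tagging that satisfies every rule.
That leaves exactly one tagging: ADJ ADJ ADJ ADJ VERB NOUN NOUN NOUN NOUN.
Rule-by-rule: rule 1 ✓; rule 2 ✓; rule 3 ✓; rule 4 ✓; rule 5 ✓.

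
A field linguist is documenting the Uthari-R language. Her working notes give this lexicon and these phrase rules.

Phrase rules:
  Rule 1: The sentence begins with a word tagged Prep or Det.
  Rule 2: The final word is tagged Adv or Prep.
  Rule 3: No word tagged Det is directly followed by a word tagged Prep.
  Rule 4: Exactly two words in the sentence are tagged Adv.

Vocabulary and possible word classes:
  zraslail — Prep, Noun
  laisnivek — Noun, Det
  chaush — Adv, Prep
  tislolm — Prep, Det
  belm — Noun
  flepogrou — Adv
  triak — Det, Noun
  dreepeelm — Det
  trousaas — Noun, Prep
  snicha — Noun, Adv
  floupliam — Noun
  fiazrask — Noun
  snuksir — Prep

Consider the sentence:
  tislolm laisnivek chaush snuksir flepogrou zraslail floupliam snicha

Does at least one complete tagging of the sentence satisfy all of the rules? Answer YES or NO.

YES

Candidates per position — 1:tislolm {Prep,Det}; 2:laisnivek {Noun,Det}; 3:chaush {Adv,Prep}; 4:snuksir {Prep}; 5:flepogrou {Adv}; 6:zraslail {Prep,Noun}; 7:floupliam {Noun}; 8:snicha {Noun,Adv}.
One satisfying assignment: Det Noun Prep Prep Adv Prep Noun Adv.
Verifying each rule — rule 1 ok; rule 2 ok; rule 3 ok; rule 4 ok.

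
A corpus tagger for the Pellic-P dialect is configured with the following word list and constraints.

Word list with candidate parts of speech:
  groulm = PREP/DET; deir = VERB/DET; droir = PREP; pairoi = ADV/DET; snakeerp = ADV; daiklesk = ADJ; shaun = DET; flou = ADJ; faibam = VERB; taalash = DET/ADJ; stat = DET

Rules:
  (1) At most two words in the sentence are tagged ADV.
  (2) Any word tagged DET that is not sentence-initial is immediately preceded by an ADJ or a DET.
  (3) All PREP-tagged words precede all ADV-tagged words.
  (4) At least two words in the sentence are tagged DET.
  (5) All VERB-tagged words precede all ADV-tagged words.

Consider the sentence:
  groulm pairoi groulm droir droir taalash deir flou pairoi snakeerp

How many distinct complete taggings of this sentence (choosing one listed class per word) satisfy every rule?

8

Candidates per position — 1:groulm {PREP,DET}; 2:pairoi {ADV,DET}; 3:groulm {PREP,DET}; 4:droir {PREP}; 5:droir {PREP}; 6:taalash {DET,ADJ}; 7:deir {VERB,DET}; 8:flou {ADJ}; 9:pairoi {ADV,DET}; 10:snakeerp {ADV}.
There are 64 candidate sequences in total.
Checking each against the rules leaves 8 sequences.
Count = 8.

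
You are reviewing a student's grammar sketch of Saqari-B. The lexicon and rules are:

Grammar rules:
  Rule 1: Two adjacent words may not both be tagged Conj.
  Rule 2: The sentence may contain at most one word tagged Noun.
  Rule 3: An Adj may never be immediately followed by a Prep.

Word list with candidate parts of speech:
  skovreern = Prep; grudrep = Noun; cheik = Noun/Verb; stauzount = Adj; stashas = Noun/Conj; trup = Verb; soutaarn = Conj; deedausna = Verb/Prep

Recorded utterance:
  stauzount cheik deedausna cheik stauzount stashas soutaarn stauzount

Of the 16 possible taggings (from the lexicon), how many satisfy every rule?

Candidates per position — 1:stauzount {Adj}; 2:cheik {Noun,Verb}; 3:deedausna {Verb,Prep}; 4:cheik {Noun,Verb}; 5:stauzount {Adj}; 6:stashas {Noun,Conj}; 7:soutaarn {Conj}; 8:stauzount {Adj}.
There are 16 candidate sequences in total.
The sequences that satisfy every rule: Adj Verb Verb Verb Adj Noun Conj Adj; Adj Verb Prep Verb Adj Noun Conj Adj.
Count = 2.

2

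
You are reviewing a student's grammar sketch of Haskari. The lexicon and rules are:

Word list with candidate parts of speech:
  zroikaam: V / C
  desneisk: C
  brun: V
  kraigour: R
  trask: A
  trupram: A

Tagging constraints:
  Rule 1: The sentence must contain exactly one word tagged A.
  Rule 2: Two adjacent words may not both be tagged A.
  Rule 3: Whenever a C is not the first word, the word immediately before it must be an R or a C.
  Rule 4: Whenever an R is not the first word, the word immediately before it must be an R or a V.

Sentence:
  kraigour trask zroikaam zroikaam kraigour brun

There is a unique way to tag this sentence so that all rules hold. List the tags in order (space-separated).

Candidates per position — 1:kraigour {R}; 2:trask {A}; 3:zroikaam {V,C}; 4:zroikaam {V,C}; 5:kraigour {R}; 6:brun {V}.
Word 3 cannot be C — rule 3 would then fail for every completion. It is V.
Word 4 cannot be C — rule 3 would then fail for every completion. It is V.
So the tagging must be: R A V V R V.
Check: rule 1 ok; rule 2 ok; rule 3 ok; rule 4 ok.

R A V V R V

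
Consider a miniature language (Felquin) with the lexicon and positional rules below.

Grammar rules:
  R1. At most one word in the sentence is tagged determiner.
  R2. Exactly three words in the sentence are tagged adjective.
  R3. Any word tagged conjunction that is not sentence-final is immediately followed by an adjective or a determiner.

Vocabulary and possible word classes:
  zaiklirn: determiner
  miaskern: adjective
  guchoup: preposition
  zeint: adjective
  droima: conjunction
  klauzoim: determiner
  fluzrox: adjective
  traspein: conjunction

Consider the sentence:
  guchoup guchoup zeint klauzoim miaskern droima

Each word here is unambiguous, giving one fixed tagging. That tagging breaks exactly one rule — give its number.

Fixed tagging: preposition preposition adjective determiner adjective conjunction.
Rule check: R1 holds, R2 violated, R3 holds.
Only rule 2 fails.

2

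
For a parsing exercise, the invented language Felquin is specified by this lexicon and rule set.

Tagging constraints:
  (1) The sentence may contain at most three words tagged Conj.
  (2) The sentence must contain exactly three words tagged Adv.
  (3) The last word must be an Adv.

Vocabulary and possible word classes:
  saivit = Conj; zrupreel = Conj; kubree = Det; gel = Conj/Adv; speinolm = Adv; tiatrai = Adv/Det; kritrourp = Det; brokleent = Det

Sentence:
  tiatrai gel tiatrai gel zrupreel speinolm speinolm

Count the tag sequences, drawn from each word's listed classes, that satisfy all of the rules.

4

Candidates per position — 1:tiatrai {Adv,Det}; 2:gel {Conj,Adv}; 3:tiatrai {Adv,Det}; 4:gel {Conj,Adv}; 5:zrupreel {Conj}; 6:speinolm {Adv}; 7:speinolm {Adv}.
There are 16 candidate sequences in total.
The sequences that satisfy every rule: Adv Conj Det Conj Conj Adv Adv; Det Conj Adv Conj Conj Adv Adv; Det Conj Det Adv Conj Adv Adv; Det Adv Det Conj Conj Adv Adv.
Count = 4.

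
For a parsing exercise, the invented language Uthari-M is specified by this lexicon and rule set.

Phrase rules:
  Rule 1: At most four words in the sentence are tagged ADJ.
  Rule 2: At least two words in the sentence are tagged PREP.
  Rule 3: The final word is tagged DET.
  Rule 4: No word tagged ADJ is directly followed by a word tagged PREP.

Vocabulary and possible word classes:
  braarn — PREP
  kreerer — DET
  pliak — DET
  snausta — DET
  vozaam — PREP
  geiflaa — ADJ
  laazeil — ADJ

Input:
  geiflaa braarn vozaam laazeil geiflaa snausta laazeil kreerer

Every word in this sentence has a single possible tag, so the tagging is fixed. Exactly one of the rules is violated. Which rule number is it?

Fixed tagging: ADJ PREP PREP ADJ ADJ DET ADJ DET.
Rule check: R1 ok, R2 ok, R3 ok, R4 fails.
Only rule 4 fails.

4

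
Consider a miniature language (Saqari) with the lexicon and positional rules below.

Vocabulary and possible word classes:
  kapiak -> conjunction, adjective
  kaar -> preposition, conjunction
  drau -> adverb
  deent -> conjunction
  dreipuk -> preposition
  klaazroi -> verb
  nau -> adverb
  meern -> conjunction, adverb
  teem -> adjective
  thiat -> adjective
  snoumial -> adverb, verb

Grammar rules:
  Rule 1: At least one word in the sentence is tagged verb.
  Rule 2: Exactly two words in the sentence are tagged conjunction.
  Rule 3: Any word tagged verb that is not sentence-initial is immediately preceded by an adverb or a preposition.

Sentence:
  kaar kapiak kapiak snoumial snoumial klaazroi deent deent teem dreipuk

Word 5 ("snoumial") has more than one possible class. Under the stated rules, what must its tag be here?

Candidates per position — 1:kaar {preposition,conjunction}; 2:kapiak {conjunction,adjective}; 3:kapiak {conjunction,adjective}; 4:snoumial {adverb,verb}; 5:snoumial {adverb,verb}; 6:klaazroi {verb}; 7:deent {conjunction}; 8:deent {conjunction}; 9:teem {adjective}; 10:dreipuk {preposition}.
Position 1: conjunction is ruled out by rule 2; that leaves preposition.
Position 2: conjunction is ruled out by rule 2; that leaves adjective.
Position 3: conjunction is ruled out by rule 2; that leaves adjective.
Position 4: verb is ruled out by rule 3; that leaves adverb.
Position 5: verb is ruled out by rule 3; that leaves adverb.
The unique satisfying tagging is: preposition adjective adjective adverb adverb verb conjunction conjunction adjective preposition.
Verifying each rule — rule 1 holds; rule 2 holds; rule 3 holds.

adverb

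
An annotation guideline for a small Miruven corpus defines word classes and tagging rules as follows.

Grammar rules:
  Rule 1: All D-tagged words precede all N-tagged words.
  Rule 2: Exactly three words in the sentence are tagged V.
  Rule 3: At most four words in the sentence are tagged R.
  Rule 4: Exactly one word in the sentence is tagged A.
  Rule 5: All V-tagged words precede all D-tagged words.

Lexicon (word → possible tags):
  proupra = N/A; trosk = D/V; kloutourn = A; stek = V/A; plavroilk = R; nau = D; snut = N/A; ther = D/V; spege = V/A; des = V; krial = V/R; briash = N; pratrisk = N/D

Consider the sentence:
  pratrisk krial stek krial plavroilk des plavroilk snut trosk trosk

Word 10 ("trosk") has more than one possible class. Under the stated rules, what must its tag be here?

V

Candidates per position — 1:pratrisk {N,D}; 2:krial {V,R}; 3:stek {V,A}; 4:krial {V,R}; 5:plavroilk {R}; 6:des {V}; 7:plavroilk {R}; 8:snut {N,A}; 9:trosk {D,V}; 10:trosk {D,V}.
Word 1 cannot be D — rule 5 would then fail for every completion. It is N.
Word 9 cannot be D — rule 1 would then fail for every completion. It is V.
Word 10 cannot be D — rule 1 would then fail for every completion. It is V.
Word 2 cannot be V — rule 2 would then fail for every completion. It is R.
Word 3 cannot be V — rule 2 would then fail for every completion. It is A.
Word 4 cannot be V — rule 2 would then fail for every completion. It is R.
Word 8 cannot be A — rule 4 would then fail for every completion. It is N.
The unique satisfying tagging is: N R A R R V R N V V.
Check: rule 1 ✓; rule 2 ✓; rule 3 ✓; rule 4 ✓; rule 5 ✓.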